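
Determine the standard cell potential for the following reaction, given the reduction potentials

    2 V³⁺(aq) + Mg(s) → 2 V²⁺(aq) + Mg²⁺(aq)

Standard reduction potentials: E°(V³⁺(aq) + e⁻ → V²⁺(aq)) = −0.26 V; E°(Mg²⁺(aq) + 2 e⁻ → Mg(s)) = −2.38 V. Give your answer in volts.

+2.12 V

V³⁺(aq) gains electrons, so the V³⁺/V²⁺ couple is the cathode; the Mg²⁺/Mg couple is the anode.
E°cell = E°(cathode) − E°(anode) = −0.26 − (−2.38) = +2.12 V.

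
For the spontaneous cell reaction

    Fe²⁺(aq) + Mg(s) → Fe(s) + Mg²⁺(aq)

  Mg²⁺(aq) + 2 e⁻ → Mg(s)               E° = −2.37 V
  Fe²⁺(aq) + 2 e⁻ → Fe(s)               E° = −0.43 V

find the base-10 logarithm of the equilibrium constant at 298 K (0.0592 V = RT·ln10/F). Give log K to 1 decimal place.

log K = 65.5

The Fe²⁺/Fe couple is reduced (cathode); E°cell = −0.43 − (−2.37) = +1.94 V with n = 2.
At equilibrium E = 0, so log K = nE°cell / 0.0592 = (2)(+1.94) / 0.0592 = 65.5.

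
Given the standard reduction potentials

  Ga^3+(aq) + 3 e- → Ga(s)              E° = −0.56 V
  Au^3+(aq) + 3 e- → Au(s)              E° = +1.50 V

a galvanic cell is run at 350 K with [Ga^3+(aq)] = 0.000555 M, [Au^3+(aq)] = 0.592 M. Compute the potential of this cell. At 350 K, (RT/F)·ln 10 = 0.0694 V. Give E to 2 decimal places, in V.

+2.13 V

Au³⁺/Au is reduced (cathode, E° = +1.50 V) and Ga³⁺/Ga is oxidized (anode).
E°cell = E°cat − E°an = +1.50 − (−0.56) = +2.06 V; n = 3.
For the overall reaction Au^3+(aq) + Ga(s) → Au(s) + Ga^3+(aq), Q = [Ga^3+(aq)] / [Au^3+(aq)] = 0.000938, giving log Q = −3.028.
Applying E = E° − (RT ln10/nF)·log Q gives +2.06 − (0.0694/3)(−3.028) = +2.13 V.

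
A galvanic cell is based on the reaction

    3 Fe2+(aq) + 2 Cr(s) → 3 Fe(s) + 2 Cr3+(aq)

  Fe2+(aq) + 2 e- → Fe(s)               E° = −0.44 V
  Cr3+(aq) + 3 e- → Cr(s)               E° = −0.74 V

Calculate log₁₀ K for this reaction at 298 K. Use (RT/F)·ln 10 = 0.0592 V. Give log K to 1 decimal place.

The Fe²⁺/Fe couple is reduced (cathode); E°cell = −0.44 − (−0.74) = +0.30 V with n = 6.
At equilibrium E = 0, so log K = nE°cell / 0.0592 = (6)(+0.30) / 0.0592 = 30.4.

log K = 30.4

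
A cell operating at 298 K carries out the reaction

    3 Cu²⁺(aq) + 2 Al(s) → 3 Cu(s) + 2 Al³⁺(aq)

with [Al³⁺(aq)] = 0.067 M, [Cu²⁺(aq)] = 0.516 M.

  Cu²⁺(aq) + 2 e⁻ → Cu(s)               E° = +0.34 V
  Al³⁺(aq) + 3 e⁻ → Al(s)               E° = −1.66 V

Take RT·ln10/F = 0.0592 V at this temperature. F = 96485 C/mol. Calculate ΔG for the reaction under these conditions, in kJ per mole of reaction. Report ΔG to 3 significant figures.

With Cu²⁺/Cu reduced at the cathode, E°cell = +0.34 − (−1.66) = +2.00 V and n = 6.
The reaction quotient is [Al³⁺(aq)]^2 / [Cu²⁺(aq)]^3 = 0.0327; by Nernst, E = +2.00 − (0.0592/6)(−1.486) = +2.0147 V.
ΔG = −nFE = −(6)(96485)(+2.0147) J/mol = −1170 kJ/mol.

−1170 kJ/mol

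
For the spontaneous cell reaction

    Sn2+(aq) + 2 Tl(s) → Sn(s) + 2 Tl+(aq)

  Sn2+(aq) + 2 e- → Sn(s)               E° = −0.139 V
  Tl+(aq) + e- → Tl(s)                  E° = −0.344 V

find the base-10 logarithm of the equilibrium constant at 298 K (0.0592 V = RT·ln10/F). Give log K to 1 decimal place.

log K = 6.9

The Sn²⁺/Sn couple is reduced (cathode); E°cell = −0.139 − (−0.344) = +0.205 V with n = 2.
At equilibrium E = 0, so log K = nE°cell / 0.0592 = (2)(+0.205) / 0.0592 = 6.9.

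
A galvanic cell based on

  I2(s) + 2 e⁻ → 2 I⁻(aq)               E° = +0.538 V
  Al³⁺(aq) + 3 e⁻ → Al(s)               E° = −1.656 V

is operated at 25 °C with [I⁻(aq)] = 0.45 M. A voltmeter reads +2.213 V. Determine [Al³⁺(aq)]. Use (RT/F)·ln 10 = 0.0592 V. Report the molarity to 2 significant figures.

I₂/I⁻ is the cathode (higher E°); E°cell = +0.538 − (−1.656) = +2.194 V with n = 6.
Rearranging E = E° − (0.0592/n)·log Q gives log Q = 6(+2.194 − (+2.213))/0.0592 = −1.926.
Balancing electrons gives 3 I2(s) + 2 Al(s) → 6 I⁻(aq) + 2 Al³⁺(aq); thus Q = [I⁻(aq)]^6·[Al³⁺(aq)]^2.
Solving for the unknown gives log [Al³⁺(aq)] = 0.077, so [Al³⁺(aq)] ≈ 1.2 M.

1.2 M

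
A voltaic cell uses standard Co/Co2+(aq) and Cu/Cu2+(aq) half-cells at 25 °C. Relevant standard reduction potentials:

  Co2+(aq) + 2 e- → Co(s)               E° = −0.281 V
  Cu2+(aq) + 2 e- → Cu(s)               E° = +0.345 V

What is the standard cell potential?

+0.626 V

Of the two couples in this cell, the one with the more positive reduction potential is reduced at the cathode: here that is Cu²⁺/Cu (+0.345 V); Co²⁺/Co (−0.281 V) is the anode.
E°cell = E°(cathode) − E°(anode) = +0.345 − (−0.281) = +0.626 V.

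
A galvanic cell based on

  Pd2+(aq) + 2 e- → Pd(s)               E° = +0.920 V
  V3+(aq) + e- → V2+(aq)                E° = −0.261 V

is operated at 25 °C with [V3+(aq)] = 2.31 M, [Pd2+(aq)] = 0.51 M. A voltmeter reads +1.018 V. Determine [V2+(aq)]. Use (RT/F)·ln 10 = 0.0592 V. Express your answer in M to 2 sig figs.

The Pd²⁺/Pd couple has the larger reduction potential, so it is the cathode: E°cell = +0.920 − (−0.261) = +1.181 V and n = 2.
Rearranging E = E° − (0.0592/n)·log Q gives log Q = 2(+1.181 − (+1.018))/0.0592 = 5.507.
Balancing electrons gives Pd2+(aq) + 2 V2+(aq) → Pd(s) + 2 V3+(aq); thus Q = [V3+(aq)]^2 / ([Pd2+(aq)]·[V2+(aq)]^2).
Isolating [V2+(aq)] in Q = 10^{5.507} yields log [V2+(aq)] = −2.244, i.e. 0.0057 M.

0.0057 M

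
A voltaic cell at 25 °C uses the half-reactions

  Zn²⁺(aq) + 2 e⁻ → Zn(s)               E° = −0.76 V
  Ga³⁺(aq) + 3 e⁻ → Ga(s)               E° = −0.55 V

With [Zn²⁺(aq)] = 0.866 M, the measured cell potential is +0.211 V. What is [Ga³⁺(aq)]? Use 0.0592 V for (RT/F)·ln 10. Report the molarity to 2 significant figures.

Ga³⁺/Ga is the cathode (higher E°); E°cell = −0.55 − (−0.76) = +0.21 V with n = 6.
Rearranging E = E° − (0.0592/n)·log Q gives log Q = 6(+0.21 − (+0.211))/0.0592 = −0.101.
The balanced reaction is 2 Ga³⁺(aq) + 3 Zn(s) → 2 Ga(s) + 3 Zn²⁺(aq), so Q = [Zn²⁺(aq)]^3 / [Ga³⁺(aq)]^2.
Solving for the unknown gives log [Ga³⁺(aq)] = −0.043, so [Ga³⁺(aq)] ≈ 0.91 M.

0.91 M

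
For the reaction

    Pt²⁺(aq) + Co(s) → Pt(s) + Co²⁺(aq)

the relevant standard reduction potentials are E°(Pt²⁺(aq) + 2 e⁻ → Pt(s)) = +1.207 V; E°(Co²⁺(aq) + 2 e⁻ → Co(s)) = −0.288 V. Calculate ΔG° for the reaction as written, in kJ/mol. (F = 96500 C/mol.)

In the reaction as written Pt²⁺(aq) is reduced, so the Pt²⁺/Pt couple is the cathode and Co²⁺/Co is the anode.
E°cell = +1.207 − (−0.288) = +1.495 V; balancing electrons gives n = 2.
ΔG° = −nFE°cell = −(2)(96500)(+1.495) J/mol = −289 kJ/mol.

−289 kJ/mol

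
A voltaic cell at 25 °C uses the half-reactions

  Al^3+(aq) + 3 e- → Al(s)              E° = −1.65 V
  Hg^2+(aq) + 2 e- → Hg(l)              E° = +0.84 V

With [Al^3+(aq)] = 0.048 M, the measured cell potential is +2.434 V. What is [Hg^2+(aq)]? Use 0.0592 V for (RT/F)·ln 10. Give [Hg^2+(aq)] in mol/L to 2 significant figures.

The Hg²⁺/Hg couple has the larger reduction potential, so it is the cathode: E°cell = +0.84 − (−1.65) = +2.49 V and n = 6.
From the Nernst equation, log Q = n(E° − E)/0.0592 = 6·(+2.49 − (+2.434))/0.0592 = 5.676.
For 3 Hg^2+(aq) + 2 Al(s) → 3 Hg(l) + 2 Al^3+(aq), the reaction quotient is Q = [Al^3+(aq)]^2 / [Hg^2+(aq)]^3.
Solving for the unknown gives log [Hg^2+(aq)] = −2.771, so [Hg^2+(aq)] ≈ 0.0017 M.

0.0017 M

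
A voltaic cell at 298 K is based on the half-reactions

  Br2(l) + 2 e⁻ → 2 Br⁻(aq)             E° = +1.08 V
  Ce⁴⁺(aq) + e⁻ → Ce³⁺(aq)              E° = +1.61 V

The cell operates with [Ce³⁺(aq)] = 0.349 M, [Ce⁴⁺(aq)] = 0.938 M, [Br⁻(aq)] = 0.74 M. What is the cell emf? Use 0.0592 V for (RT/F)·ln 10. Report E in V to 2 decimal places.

+0.55 V

Since E°(Ce⁴⁺/Ce³⁺) > E°(Br₂/Br⁻), Ce⁴⁺/Ce³⁺ serves as the cathode.
E°cell = E°cat − E°an = +1.61 − (+1.08) = +0.53 V; n = 2.
Balancing gives 2 Ce⁴⁺(aq) + 2 Br⁻(aq) → 2 Ce³⁺(aq) + Br2(l); hence Q = [Ce³⁺(aq)]^2 / ([Ce⁴⁺(aq)]^2·[Br⁻(aq)]^2) = 0.253 (log Q = −0.597).
E = E° − (0.0592/n)·log Q = +0.53 − (0.0592/2)(−0.597) = +0.55 V.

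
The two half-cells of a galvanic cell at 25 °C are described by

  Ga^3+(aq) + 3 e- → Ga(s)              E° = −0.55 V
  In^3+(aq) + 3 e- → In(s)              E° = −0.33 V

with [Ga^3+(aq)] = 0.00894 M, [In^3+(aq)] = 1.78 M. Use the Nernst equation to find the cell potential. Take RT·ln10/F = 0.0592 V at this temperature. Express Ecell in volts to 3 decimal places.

+0.265 V

Since E°(In³⁺/In) > E°(Ga³⁺/Ga), In³⁺/In serves as the cathode.
E°cell = E°cat − E°an = −0.33 − (−0.55) = +0.22 V; n = 3.
The balanced reaction is In^3+(aq) + Ga(s) → In(s) + Ga^3+(aq), so Q = [Ga^3+(aq)] / [In^3+(aq)] = 0.00502 and log Q = −2.299.
E = E° − (0.0592/n)·log Q = +0.22 − (0.0592/3)(−2.299) = +0.265 V.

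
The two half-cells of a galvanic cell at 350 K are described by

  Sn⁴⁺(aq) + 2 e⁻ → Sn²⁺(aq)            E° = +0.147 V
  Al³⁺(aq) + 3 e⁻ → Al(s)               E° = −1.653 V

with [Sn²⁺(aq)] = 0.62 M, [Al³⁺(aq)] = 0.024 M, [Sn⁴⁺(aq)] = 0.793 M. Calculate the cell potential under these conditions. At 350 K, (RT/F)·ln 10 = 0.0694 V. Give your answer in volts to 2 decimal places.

+1.84 V

Sn⁴⁺/Sn²⁺ is reduced (cathode, E° = +0.147 V) and Al³⁺/Al is oxidized (anode).
The standard potential is +0.147 − (−1.653) = +1.800 V and the balanced reaction transfers n = 6 electrons.
The balanced reaction is 3 Sn⁴⁺(aq) + 2 Al(s) → 3 Sn²⁺(aq) + 2 Al³⁺(aq), so Q = ([Sn²⁺(aq)]^3·[Al³⁺(aq)]^2) / [Sn⁴⁺(aq)]^3 = 0.000275 and log Q = −3.560.
E = E° − (0.0694/n)·log Q = +1.800 − (0.0694/6)(−3.560) = +1.84 V.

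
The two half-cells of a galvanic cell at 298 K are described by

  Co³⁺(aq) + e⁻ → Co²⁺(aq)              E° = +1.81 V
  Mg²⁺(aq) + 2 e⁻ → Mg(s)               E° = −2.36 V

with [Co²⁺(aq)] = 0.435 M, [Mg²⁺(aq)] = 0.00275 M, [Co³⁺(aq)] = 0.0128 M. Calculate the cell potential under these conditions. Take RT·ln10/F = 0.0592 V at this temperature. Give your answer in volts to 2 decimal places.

The Co³⁺/Co²⁺ couple has the more positive E°, so it is the cathode; Mg²⁺/Mg is the anode.
E°cell = +1.81 − (−2.36) = +4.17 V, with n = 2 electrons transferred.
Balancing gives 2 Co³⁺(aq) + Mg(s) → 2 Co²⁺(aq) + Mg²⁺(aq); hence Q = ([Co²⁺(aq)]^2·[Mg²⁺(aq)]) / [Co³⁺(aq)]^2 = 3.18 (log Q = 0.502).
By the Nernst equation, E = +4.17 − (0.0592/2)·(0.502) = +4.16 V.

+4.16 V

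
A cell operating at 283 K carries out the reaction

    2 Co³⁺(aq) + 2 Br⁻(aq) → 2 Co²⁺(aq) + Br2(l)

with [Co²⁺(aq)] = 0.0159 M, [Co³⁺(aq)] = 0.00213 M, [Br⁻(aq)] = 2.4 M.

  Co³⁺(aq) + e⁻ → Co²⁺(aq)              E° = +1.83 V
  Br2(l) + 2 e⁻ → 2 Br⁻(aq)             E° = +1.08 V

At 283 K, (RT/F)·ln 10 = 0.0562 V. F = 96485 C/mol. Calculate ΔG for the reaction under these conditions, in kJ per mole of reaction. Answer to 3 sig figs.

−139 kJ/mol

E°cell = +1.83 − (+1.08) = +0.75 V; the balanced reaction transfers n = 2 electrons.
Q = [Co²⁺(aq)]^2 / ([Co³⁺(aq)]^2·[Br⁻(aq)]^2) = 9.67, so log Q = 0.986 and E = +0.75 − (0.0562/2)(0.986) = +0.7223 V.
Finally ΔG = −nFE = −(2)(96485 C/mol)(+0.7223 V) = −139 kJ/mol.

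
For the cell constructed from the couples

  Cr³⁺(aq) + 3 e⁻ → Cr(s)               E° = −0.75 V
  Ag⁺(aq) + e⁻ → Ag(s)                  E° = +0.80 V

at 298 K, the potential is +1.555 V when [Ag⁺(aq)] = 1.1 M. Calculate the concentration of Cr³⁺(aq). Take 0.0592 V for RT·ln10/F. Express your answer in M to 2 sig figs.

Ag⁺/Ag is the cathode (higher E°); E°cell = +0.80 − (−0.75) = +1.55 V with n = 3.
From the Nernst equation, log Q = n(E° − E)/0.0592 = 3·(+1.55 − (+1.555))/0.0592 = −0.253.
The balanced reaction is 3 Ag⁺(aq) + Cr(s) → 3 Ag(s) + Cr³⁺(aq), so Q = [Cr³⁺(aq)] / [Ag⁺(aq)]^3.
Substituting the known concentrations and solving, log [Cr³⁺(aq)] = −0.129 and [Cr³⁺(aq)] = 0.74 M.

0.74 M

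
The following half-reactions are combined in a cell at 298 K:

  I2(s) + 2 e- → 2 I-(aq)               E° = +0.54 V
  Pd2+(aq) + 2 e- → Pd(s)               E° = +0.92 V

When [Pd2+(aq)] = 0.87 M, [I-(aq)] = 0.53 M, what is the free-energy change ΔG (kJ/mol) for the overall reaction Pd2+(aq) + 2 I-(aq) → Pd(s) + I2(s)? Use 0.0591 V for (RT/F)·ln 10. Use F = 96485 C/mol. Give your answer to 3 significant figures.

−69.8 kJ/mol

E°cell = +0.92 − (+0.54) = +0.38 V; the balanced reaction transfers n = 2 electrons.
Here Q = 1 / ([Pd2+(aq)]·[I-(aq)]^2) = 4.09 (log Q = 0.612), giving E = +0.38 − (0.0591/2)·(0.612) = +0.3619 V.
Then ΔG = −nFE = −2 × 96485 × +0.3619 J/mol = −69.8 kJ/mol.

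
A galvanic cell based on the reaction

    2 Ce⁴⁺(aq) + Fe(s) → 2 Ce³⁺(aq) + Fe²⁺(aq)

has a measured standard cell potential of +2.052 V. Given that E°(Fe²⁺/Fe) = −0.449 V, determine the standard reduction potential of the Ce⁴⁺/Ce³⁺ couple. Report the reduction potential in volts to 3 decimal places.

+1.603 V

In the reaction as written the Ce⁴⁺/Ce³⁺ couple is reduced (cathode) and Fe²⁺/Fe is oxidized (anode), so E°cell = E°(Ce⁴⁺/Ce³⁺) − E°(Fe²⁺/Fe).
E°(Ce⁴⁺/Ce³⁺) = E°cell + E°(anode) = +2.052 + (−0.449) = +1.603 V.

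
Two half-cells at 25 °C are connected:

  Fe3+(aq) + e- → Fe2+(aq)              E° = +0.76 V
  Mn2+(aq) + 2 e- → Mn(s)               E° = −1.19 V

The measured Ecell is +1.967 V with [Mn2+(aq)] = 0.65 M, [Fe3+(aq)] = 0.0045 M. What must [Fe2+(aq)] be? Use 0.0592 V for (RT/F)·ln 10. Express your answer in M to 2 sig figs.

0.0029 M

With Fe³⁺/Fe²⁺ at the cathode and Mn²⁺/Mn at the anode, E°cell = +0.76 − (−1.19) = +1.95 V (n = 2).
From the Nernst equation, log Q = n(E° − E)/0.0592 = 2·(+1.95 − (+1.967))/0.0592 = −0.574.
The balanced reaction is 2 Fe3+(aq) + Mn(s) → 2 Fe2+(aq) + Mn2+(aq), so Q = ([Fe2+(aq)]^2·[Mn2+(aq)]) / [Fe3+(aq)]^2.
Substituting the known concentrations and solving, log [Fe2+(aq)] = −2.540 and [Fe2+(aq)] = 0.0029 M.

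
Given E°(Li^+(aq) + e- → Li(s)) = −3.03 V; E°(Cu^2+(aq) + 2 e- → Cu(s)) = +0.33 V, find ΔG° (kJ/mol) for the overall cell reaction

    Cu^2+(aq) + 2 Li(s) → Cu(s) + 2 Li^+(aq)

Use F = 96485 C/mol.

−648 kJ/mol

In the reaction as written Cu^2+(aq) is reduced, so the Cu²⁺/Cu couple is the cathode and Li⁺/Li is the anode.
E°cell = +0.33 − (−3.03) = +3.36 V; balancing electrons gives n = 2.
ΔG° = −nFE°cell = −(2)(96485)(+3.36) J/mol = −648 kJ/mol.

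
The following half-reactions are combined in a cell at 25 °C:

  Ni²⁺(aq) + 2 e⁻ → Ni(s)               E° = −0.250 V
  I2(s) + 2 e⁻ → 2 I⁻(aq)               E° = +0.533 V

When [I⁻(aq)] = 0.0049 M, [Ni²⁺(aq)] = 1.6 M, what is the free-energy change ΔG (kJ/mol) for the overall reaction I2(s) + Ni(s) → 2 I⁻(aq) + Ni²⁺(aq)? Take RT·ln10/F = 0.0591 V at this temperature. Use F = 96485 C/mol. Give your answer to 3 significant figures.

The standard cell potential is +0.533 − (−0.250) = +0.783 V, with n = 2 electrons in the balanced equation.
The reaction quotient is [I⁻(aq)]^2·[Ni²⁺(aq)] = 3.84×10^−5; by Nernst, E = +0.783 − (0.0591/2)(−4.415) = +0.9135 V.
Then ΔG = −nFE = −2 × 96485 × +0.9135 J/mol = −176 kJ/mol.

−176 kJ/mol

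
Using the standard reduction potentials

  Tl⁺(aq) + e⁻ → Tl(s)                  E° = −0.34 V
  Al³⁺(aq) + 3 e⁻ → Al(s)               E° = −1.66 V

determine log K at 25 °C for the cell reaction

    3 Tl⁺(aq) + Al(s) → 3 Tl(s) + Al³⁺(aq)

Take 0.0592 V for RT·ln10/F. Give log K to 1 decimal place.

The Tl⁺/Tl couple is reduced (cathode); E°cell = −0.34 − (−1.66) = +1.32 V with n = 3.
At equilibrium E = 0, so log K = nE°cell / 0.0592 = (3)(+1.32) / 0.0592 = 66.9.

log K = 66.9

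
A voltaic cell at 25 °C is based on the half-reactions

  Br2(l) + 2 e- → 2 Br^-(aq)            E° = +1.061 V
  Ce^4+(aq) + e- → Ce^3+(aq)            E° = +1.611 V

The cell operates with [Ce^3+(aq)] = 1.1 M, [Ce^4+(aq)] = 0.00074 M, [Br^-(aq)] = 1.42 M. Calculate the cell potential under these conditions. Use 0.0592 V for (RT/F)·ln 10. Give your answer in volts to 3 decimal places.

+0.371 V

Ce⁴⁺/Ce³⁺ is reduced (cathode, E° = +1.611 V) and Br₂/Br⁻ is oxidized (anode).
The standard potential is +1.611 − (+1.061) = +0.550 V and the balanced reaction transfers n = 2 electrons.
The balanced reaction is 2 Ce^4+(aq) + 2 Br^-(aq) → 2 Ce^3+(aq) + Br2(l), so Q = [Ce^3+(aq)]^2 / ([Ce^4+(aq)]^2·[Br^-(aq)]^2) = 1.1×10^6 and log Q = 6.040.
By the Nernst equation, E = +0.550 − (0.0592/2)·(6.040) = +0.371 V.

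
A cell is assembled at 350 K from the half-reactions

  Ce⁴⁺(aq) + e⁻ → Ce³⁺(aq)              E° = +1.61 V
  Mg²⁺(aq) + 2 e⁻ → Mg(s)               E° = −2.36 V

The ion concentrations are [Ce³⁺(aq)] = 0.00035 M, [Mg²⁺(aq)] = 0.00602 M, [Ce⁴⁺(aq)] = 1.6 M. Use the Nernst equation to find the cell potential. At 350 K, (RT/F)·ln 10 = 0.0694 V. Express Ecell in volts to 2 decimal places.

The Ce⁴⁺/Ce³⁺ couple has the more positive E°, so it is the cathode; Mg²⁺/Mg is the anode.
E°cell = +1.61 − (−2.36) = +3.97 V, with n = 2 electrons transferred.
The balanced reaction is 2 Ce⁴⁺(aq) + Mg(s) → 2 Ce³⁺(aq) + Mg²⁺(aq), so Q = ([Ce³⁺(aq)]^2·[Mg²⁺(aq)]) / [Ce⁴⁺(aq)]^2 = 2.88×10^−10 and log Q = −9.541.
By the Nernst equation, E = +3.97 − (0.0694/2)·(−9.541) = +4.30 V.

+4.30 V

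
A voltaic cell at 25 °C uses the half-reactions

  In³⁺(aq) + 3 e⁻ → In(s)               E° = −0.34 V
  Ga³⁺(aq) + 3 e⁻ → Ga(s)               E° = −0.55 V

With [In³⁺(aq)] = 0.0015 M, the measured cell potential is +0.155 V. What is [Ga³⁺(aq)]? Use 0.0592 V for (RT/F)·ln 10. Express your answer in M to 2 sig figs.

0.92 M

With In³⁺/In at the cathode and Ga³⁺/Ga at the anode, E°cell = −0.34 − (−0.55) = +0.21 V (n = 3).
Since E = E° − (0.0592/n)·log Q, log Q = n(E° − E)/0.0592 = 2.787.
For In³⁺(aq) + Ga(s) → In(s) + Ga³⁺(aq), the reaction quotient is Q = [Ga³⁺(aq)] / [In³⁺(aq)].
Solving for the unknown gives log [Ga³⁺(aq)] = −0.037, so [Ga³⁺(aq)] ≈ 0.92 M.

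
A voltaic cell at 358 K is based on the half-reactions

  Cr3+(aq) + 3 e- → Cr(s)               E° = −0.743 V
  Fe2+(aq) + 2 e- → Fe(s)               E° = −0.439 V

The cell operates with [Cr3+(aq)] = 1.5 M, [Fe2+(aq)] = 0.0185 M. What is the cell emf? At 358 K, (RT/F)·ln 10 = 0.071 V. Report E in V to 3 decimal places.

+0.238 V

The Fe²⁺/Fe couple has the more positive E°, so it is the cathode; Cr³⁺/Cr is the anode.
E°cell = −0.439 − (−0.743) = +0.304 V, with n = 6 electrons transferred.
For the overall reaction 3 Fe2+(aq) + 2 Cr(s) → 3 Fe(s) + 2 Cr3+(aq), Q = [Cr3+(aq)]^2 / [Fe2+(aq)]^3 = 3.55×10^5, giving log Q = 5.551.
By the Nernst equation, E = +0.304 − (0.071/6)·(5.551) = +0.238 V.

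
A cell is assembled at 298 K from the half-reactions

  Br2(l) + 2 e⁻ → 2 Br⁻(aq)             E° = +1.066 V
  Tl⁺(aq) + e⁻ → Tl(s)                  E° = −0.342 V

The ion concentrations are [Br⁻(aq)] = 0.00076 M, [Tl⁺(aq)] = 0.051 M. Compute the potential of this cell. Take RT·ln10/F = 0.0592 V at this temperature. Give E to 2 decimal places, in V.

+1.67 V

Br₂/Br⁻ is reduced (cathode, E° = +1.066 V) and Tl⁺/Tl is oxidized (anode).
E°cell = +1.066 − (−0.342) = +1.408 V, with n = 2 electrons transferred.
Balancing gives Br2(l) + 2 Tl(s) → 2 Br⁻(aq) + 2 Tl⁺(aq); hence Q = [Br⁻(aq)]^2·[Tl⁺(aq)]^2 = 1.5×10^−9 (log Q = −8.823).
E = E° − (0.0592/n)·log Q = +1.408 − (0.0592/2)(−8.823) = +1.67 V.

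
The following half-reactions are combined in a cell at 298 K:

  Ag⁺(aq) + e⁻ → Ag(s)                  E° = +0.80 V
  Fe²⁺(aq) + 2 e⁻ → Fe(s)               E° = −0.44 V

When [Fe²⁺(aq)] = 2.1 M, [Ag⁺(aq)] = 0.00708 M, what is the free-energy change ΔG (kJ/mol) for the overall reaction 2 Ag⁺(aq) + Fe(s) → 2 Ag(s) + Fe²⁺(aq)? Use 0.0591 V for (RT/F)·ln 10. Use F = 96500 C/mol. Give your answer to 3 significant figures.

−213 kJ/mol

E°cell = +0.80 − (−0.44) = +1.24 V; the balanced reaction transfers n = 2 electrons.
Here Q = [Fe²⁺(aq)] / [Ag⁺(aq)]^2 = 4.19×10^4 (log Q = 4.622), giving E = +1.24 − (0.0591/2)·(4.622) = +1.1034 V.
Then ΔG = −nFE = −2 × 96500 × +1.1034 J/mol = −213 kJ/mol.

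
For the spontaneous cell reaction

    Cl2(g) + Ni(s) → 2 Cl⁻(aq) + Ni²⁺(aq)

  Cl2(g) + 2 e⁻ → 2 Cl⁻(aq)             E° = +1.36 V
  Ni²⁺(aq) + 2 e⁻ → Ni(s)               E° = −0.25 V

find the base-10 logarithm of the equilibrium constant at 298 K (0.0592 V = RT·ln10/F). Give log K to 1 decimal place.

log K = 54.4

The Cl₂/Cl⁻ couple is reduced (cathode); E°cell = +1.36 − (−0.25) = +1.61 V with n = 2.
At equilibrium E = 0, so log K = nE°cell / 0.0592 = (2)(+1.61) / 0.0592 = 54.4.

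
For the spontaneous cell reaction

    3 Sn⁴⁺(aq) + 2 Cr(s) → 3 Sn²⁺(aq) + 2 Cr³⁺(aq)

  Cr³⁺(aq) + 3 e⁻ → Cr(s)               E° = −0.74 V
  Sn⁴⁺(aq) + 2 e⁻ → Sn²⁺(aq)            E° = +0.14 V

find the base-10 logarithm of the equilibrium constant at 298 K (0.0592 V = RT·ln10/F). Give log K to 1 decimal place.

The Sn⁴⁺/Sn²⁺ couple is reduced (cathode); E°cell = +0.14 − (−0.74) = +0.88 V with n = 6.
At equilibrium E = 0, so log K = nE°cell / 0.0592 = (6)(+0.88) / 0.0592 = 89.2.

log K = 89.2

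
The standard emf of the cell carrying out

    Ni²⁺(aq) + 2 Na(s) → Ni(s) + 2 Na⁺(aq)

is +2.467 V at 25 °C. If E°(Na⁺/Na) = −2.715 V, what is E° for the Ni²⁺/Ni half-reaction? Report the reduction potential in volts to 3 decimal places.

−0.248 V

In the reaction as written the Ni²⁺/Ni couple is reduced (cathode) and Na⁺/Na is oxidized (anode), so E°cell = E°(Ni²⁺/Ni) − E°(Na⁺/Na).
E°(Ni²⁺/Ni) = E°cell + E°(anode) = +2.467 + (−2.715) = −0.248 V.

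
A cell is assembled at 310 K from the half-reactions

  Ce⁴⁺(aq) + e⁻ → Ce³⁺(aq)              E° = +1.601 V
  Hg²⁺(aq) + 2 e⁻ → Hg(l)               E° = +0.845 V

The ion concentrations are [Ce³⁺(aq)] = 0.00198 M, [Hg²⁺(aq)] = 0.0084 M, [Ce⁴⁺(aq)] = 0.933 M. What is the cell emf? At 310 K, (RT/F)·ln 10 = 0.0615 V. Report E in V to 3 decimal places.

Since E°(Ce⁴⁺/Ce³⁺) > E°(Hg²⁺/Hg), Ce⁴⁺/Ce³⁺ serves as the cathode.
The standard potential is +1.601 − (+0.845) = +0.756 V and the balanced reaction transfers n = 2 electrons.
The balanced reaction is 2 Ce⁴⁺(aq) + Hg(l) → 2 Ce³⁺(aq) + Hg²⁺(aq), so Q = ([Ce³⁺(aq)]^2·[Hg²⁺(aq)]) / [Ce⁴⁺(aq)]^2 = 3.78×10^−8 and log Q = −7.422.
E = E° − (0.0615/n)·log Q = +0.756 − (0.0615/2)(−7.422) = +0.984 V.

+0.984 V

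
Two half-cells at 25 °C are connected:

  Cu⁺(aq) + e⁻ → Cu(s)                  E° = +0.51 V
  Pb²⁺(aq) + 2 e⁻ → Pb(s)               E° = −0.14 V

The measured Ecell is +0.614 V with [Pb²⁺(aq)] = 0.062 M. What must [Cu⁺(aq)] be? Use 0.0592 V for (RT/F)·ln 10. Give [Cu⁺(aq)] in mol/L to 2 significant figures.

0.061 M

With Cu⁺/Cu at the cathode and Pb²⁺/Pb at the anode, E°cell = +0.51 − (−0.14) = +0.65 V (n = 2).
Since E = E° − (0.0592/n)·log Q, log Q = n(E° − E)/0.0592 = 1.216.
Balancing electrons gives 2 Cu⁺(aq) + Pb(s) → 2 Cu(s) + Pb²⁺(aq); thus Q = [Pb²⁺(aq)] / [Cu⁺(aq)]^2.
Solving for the unknown gives log [Cu⁺(aq)] = −1.212, so [Cu⁺(aq)] ≈ 0.061 M.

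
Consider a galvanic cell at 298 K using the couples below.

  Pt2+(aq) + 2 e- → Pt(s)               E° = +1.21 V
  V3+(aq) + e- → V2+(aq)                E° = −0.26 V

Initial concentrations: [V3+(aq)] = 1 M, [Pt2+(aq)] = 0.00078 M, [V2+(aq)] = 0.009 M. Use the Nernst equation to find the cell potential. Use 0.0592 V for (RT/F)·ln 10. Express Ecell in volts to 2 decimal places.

Pt²⁺/Pt is reduced (cathode, E° = +1.21 V) and V³⁺/V²⁺ is oxidized (anode).
E°cell = +1.21 − (−0.26) = +1.47 V, with n = 2 electrons transferred.
Balancing gives Pt2+(aq) + 2 V2+(aq) → Pt(s) + 2 V3+(aq); hence Q = [V3+(aq)]^2 / ([Pt2+(aq)]·[V2+(aq)]^2) = 1.58×10^7 (log Q = 7.199).
By the Nernst equation, E = +1.47 − (0.0592/2)·(7.199) = +1.26 V.

+1.26 V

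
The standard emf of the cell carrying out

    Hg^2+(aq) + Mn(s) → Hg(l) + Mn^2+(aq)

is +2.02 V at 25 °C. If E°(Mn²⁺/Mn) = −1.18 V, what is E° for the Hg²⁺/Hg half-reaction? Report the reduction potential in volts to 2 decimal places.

In the reaction as written the Hg²⁺/Hg couple is reduced (cathode) and Mn²⁺/Mn is oxidized (anode), so E°cell = E°(Hg²⁺/Hg) − E°(Mn²⁺/Mn).
E°(Hg²⁺/Hg) = E°cell + E°(anode) = +2.02 + (−1.18) = +0.84 V.

+0.84 V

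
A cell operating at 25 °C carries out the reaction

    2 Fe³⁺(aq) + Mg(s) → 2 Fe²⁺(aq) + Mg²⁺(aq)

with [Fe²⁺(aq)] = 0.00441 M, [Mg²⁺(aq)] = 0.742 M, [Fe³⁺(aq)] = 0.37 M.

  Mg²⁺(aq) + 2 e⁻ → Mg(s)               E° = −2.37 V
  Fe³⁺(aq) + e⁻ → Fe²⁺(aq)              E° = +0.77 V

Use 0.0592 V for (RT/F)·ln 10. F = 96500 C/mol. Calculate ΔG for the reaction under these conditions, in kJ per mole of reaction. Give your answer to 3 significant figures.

The standard cell potential is +0.77 − (−2.37) = +3.14 V, with n = 2 electrons in the balanced equation.
Here Q = ([Fe²⁺(aq)]^2·[Mg²⁺(aq)]) / [Fe³⁺(aq)]^2 = 0.000105 (log Q = −3.977), giving E = +3.14 − (0.0592/2)·(−3.977) = +3.2577 V.
ΔG = −nFE = −(2)(96500)(+3.2577) J/mol = −629 kJ/mol.

−629 kJ/mol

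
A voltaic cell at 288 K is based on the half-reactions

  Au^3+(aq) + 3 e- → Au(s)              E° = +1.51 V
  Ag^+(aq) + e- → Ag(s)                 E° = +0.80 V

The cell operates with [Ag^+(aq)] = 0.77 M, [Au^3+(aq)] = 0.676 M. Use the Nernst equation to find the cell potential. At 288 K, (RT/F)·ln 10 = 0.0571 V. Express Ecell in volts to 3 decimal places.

+0.713 V

Au³⁺/Au is reduced (cathode, E° = +1.51 V) and Ag⁺/Ag is oxidized (anode).
The standard potential is +1.51 − (+0.80) = +0.71 V and the balanced reaction transfers n = 3 electrons.
For the overall reaction Au^3+(aq) + 3 Ag(s) → Au(s) + 3 Ag^+(aq), Q = [Ag^+(aq)]^3 / [Au^3+(aq)] = 0.675, giving log Q = −0.170.
E = E° − (0.0571/n)·log Q = +0.71 − (0.0571/3)(−0.170) = +0.713 V.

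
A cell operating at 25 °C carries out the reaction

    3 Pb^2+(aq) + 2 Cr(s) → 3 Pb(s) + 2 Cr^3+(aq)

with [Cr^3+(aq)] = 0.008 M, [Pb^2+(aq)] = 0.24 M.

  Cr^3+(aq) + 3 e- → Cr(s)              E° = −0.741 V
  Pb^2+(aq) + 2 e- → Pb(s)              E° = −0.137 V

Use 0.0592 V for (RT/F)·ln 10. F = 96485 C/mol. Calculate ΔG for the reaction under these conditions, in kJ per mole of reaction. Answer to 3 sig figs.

The standard cell potential is −0.137 − (−0.741) = +0.604 V, with n = 6 electrons in the balanced equation.
The reaction quotient is [Cr^3+(aq)]^2 / [Pb^2+(aq)]^3 = 0.00463; by Nernst, E = +0.604 − (0.0592/6)(−2.334) = +0.6270 V.
Finally ΔG = −nFE = −(6)(96485 C/mol)(+0.6270 V) = −363 kJ/mol.

−363 kJ/mol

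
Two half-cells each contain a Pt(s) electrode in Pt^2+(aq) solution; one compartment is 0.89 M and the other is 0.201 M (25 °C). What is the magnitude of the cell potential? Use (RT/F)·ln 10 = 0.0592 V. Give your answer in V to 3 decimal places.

For a concentration cell E°cell = 0, since both electrodes use the same couple.
The compartment with the higher Pt^2+(aq) concentration (0.89 M) acts as the cathode; ions are reduced there and produced at the dilute (0.201 M) anode.
With n = 2, Ecell = −(0.0592/2)·log([dilute]/[conc]) = −(0.0592/2)·log(0.201/0.89) = +0.019 V.

0.019 V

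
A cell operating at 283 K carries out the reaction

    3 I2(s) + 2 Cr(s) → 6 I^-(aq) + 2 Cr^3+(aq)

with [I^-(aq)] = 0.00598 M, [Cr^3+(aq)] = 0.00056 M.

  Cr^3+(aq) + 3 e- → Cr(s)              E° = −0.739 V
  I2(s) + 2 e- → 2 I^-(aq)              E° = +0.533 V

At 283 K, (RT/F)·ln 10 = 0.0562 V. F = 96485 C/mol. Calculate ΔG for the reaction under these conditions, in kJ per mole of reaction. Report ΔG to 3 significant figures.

The standard cell potential is +0.533 − (−0.739) = +1.272 V, with n = 6 electrons in the balanced equation.
Here Q = [I^-(aq)]^6·[Cr^3+(aq)]^2 = 1.43×10^−20 (log Q = −19.843), giving E = +1.272 − (0.0562/6)·(−19.843) = +1.4579 V.
Finally ΔG = −nFE = −(6)(96485 C/mol)(+1.4579 V) = −844 kJ/mol.

−844 kJ/mol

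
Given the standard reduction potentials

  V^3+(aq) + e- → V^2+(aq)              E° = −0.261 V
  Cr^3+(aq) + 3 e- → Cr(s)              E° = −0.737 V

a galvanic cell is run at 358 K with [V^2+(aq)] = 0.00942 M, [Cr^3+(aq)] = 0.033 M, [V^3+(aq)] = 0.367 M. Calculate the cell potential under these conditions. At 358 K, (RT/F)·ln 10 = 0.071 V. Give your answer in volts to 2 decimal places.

V³⁺/V²⁺ is reduced (cathode, E° = −0.261 V) and Cr³⁺/Cr is oxidized (anode).
E°cell = E°cat − E°an = −0.261 − (−0.737) = +0.476 V; n = 3.
The balanced reaction is 3 V^3+(aq) + Cr(s) → 3 V^2+(aq) + Cr^3+(aq), so Q = ([V^2+(aq)]^3·[Cr^3+(aq)]) / [V^3+(aq)]^3 = 5.58×10^−7 and log Q = −6.253.
E = E° − (0.071/n)·log Q = +0.476 − (0.071/3)(−6.253) = +0.62 V.

+0.62 V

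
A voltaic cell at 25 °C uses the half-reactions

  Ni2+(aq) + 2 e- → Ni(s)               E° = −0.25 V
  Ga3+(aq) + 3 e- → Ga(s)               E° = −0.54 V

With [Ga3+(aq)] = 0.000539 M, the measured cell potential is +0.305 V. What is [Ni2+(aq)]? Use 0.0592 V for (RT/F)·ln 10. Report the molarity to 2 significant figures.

0.021 M

The Ni²⁺/Ni couple has the larger reduction potential, so it is the cathode: E°cell = −0.25 − (−0.54) = +0.29 V and n = 6.
Rearranging E = E° − (0.0592/n)·log Q gives log Q = 6(+0.29 − (+0.305))/0.0592 = −1.520.
Balancing electrons gives 3 Ni2+(aq) + 2 Ga(s) → 3 Ni(s) + 2 Ga3+(aq); thus Q = [Ga3+(aq)]^2 / [Ni2+(aq)]^3.
Isolating [Ni2+(aq)] in Q = 10^{−1.520} yields log [Ni2+(aq)] = −1.672, i.e. 0.021 M.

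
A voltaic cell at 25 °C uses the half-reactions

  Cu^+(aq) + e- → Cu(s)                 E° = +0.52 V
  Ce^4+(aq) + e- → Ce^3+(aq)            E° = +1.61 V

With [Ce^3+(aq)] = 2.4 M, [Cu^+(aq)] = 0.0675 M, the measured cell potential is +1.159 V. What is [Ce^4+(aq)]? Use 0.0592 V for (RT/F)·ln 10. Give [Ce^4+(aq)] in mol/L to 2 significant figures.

With Ce⁴⁺/Ce³⁺ at the cathode and Cu⁺/Cu at the anode, E°cell = +1.61 − (+0.52) = +1.09 V (n = 1).
Rearranging E = E° − (0.0592/n)·log Q gives log Q = 1(+1.09 − (+1.159))/0.0592 = −1.166.
For Ce^4+(aq) + Cu(s) → Ce^3+(aq) + Cu^+(aq), the reaction quotient is Q = ([Ce^3+(aq)]·[Cu^+(aq)]) / [Ce^4+(aq)].
Isolating [Ce^4+(aq)] in Q = 10^{−1.166} yields log [Ce^4+(aq)] = 0.376, i.e. 2.4 M.

2.4 M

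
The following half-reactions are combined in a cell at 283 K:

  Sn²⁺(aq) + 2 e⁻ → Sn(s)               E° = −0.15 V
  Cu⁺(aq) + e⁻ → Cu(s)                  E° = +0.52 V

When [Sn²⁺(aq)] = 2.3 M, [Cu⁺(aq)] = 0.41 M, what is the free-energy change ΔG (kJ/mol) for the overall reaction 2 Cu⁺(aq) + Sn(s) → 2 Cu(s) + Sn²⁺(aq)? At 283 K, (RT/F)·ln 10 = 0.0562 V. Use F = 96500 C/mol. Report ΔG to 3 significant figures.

With Cu⁺/Cu reduced at the cathode, E°cell = +0.52 − (−0.15) = +0.67 V and n = 2.
Here Q = [Sn²⁺(aq)] / [Cu⁺(aq)]^2 = 13.7 (log Q = 1.136), giving E = +0.67 − (0.0562/2)·(1.136) = +0.6381 V.
Then ΔG = −nFE = −2 × 96500 × +0.6381 J/mol = −123 kJ/mol.

−123 kJ/mol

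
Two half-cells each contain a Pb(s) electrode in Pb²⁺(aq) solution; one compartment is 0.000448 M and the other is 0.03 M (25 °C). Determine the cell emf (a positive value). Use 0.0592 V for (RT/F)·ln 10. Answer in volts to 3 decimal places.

For a concentration cell E°cell = 0, since both electrodes use the same couple.
The compartment with the higher Pb²⁺(aq) concentration (0.03 M) acts as the cathode; ions are reduced there and produced at the dilute (0.000448 M) anode.
With n = 2, Ecell = −(0.0592/2)·log([dilute]/[conc]) = −(0.0592/2)·log(0.000448/0.03) = +0.054 V.

0.054 V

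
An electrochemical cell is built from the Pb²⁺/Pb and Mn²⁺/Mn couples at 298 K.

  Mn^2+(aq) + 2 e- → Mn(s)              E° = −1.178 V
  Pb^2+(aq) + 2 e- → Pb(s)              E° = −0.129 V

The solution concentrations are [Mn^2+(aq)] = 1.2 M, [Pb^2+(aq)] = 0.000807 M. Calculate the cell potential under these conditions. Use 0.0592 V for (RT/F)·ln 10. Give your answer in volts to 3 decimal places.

Since E°(Pb²⁺/Pb) > E°(Mn²⁺/Mn), Pb²⁺/Pb serves as the cathode.
E°cell = −0.129 − (−1.178) = +1.049 V, with n = 2 electrons transferred.
Balancing gives Pb^2+(aq) + Mn(s) → Pb(s) + Mn^2+(aq); hence Q = [Mn^2+(aq)] / [Pb^2+(aq)] = 1.49×10^3 (log Q = 3.172).
By the Nernst equation, E = +1.049 − (0.0592/2)·(3.172) = +0.955 V.

+0.955 V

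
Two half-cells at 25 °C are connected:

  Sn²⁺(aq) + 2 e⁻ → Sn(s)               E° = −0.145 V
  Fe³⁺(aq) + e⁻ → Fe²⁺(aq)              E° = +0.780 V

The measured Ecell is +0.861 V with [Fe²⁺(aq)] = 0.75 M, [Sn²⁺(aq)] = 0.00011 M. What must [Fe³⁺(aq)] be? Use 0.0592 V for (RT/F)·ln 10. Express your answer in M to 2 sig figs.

0.00065 M

Fe³⁺/Fe²⁺ is the cathode (higher E°); E°cell = +0.780 − (−0.145) = +0.925 V with n = 2.
From the Nernst equation, log Q = n(E° − E)/0.0592 = 2·(+0.925 − (+0.861))/0.0592 = 2.162.
The balanced reaction is 2 Fe³⁺(aq) + Sn(s) → 2 Fe²⁺(aq) + Sn²⁺(aq), so Q = ([Fe²⁺(aq)]^2·[Sn²⁺(aq)]) / [Fe³⁺(aq)]^2.
Isolating [Fe³⁺(aq)] in Q = 10^{2.162} yields log [Fe³⁺(aq)] = −3.185, i.e. 0.00065 M.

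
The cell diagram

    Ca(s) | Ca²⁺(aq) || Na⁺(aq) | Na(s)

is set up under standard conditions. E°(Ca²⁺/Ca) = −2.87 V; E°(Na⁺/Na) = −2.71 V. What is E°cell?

By convention the left-hand electrode in cell notation is the anode (oxidation) and the right-hand electrode is the cathode (reduction).
E°cell = E°(right) − E°(left) = −2.71 − (−2.87) = +0.16 V.

+0.16 V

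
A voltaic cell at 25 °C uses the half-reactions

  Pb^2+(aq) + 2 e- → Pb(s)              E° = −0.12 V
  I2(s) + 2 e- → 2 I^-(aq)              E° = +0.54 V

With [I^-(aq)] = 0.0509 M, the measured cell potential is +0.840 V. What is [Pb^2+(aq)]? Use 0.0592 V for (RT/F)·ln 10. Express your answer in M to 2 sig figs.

With I₂/I⁻ at the cathode and Pb²⁺/Pb at the anode, E°cell = +0.54 − (−0.12) = +0.66 V (n = 2).
Since E = E° − (0.0592/n)·log Q, log Q = n(E° − E)/0.0592 = −6.081.
Balancing electrons gives I2(s) + Pb(s) → 2 I^-(aq) + Pb^2+(aq); thus Q = [I^-(aq)]^2·[Pb^2+(aq)].
Solving for the unknown gives log [Pb^2+(aq)] = −3.494, so [Pb^2+(aq)] ≈ 0.00032 M.

0.00032 M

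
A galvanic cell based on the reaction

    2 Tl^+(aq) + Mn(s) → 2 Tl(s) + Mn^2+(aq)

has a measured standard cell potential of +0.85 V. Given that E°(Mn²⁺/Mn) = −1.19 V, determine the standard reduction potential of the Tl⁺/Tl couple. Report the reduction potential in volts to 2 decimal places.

In the reaction as written the Tl⁺/Tl couple is reduced (cathode) and Mn²⁺/Mn is oxidized (anode), so E°cell = E°(Tl⁺/Tl) − E°(Mn²⁺/Mn).
E°(Tl⁺/Tl) = E°cell + E°(anode) = +0.85 + (−1.19) = −0.34 V.

−0.34 V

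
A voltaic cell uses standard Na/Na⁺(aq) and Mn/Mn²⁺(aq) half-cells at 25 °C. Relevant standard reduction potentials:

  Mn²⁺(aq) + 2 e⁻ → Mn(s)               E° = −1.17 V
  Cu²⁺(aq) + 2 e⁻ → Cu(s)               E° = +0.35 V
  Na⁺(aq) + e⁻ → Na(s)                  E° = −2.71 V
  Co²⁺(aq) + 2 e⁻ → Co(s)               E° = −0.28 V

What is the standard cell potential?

The Mn²⁺/Mn couple has the higher E°, so Mn ion is reduced (cathode) and Na is oxidized (anode).
E°cell = E°(cathode) − E°(anode) = −1.17 − (−2.71) = +1.54 V.

+1.54 V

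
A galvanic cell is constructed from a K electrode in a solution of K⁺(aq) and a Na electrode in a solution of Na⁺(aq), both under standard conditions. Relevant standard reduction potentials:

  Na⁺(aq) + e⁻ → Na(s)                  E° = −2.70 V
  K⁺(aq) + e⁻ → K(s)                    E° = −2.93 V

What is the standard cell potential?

The Na⁺/Na couple has the higher E°, so Na ion is reduced (cathode) and K is oxidized (anode).
E°cell = E°(cathode) − E°(anode) = −2.70 − (−2.93) = +0.23 V.

+0.23 V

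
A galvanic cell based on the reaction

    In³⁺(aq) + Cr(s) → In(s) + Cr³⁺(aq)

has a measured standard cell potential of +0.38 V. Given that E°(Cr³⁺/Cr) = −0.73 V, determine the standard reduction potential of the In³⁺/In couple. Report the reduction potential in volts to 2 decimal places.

−0.35 V

In the reaction as written the In³⁺/In couple is reduced (cathode) and Cr³⁺/Cr is oxidized (anode), so E°cell = E°(In³⁺/In) − E°(Cr³⁺/Cr).
E°(In³⁺/In) = E°cell + E°(anode) = +0.38 + (−0.73) = −0.35 V.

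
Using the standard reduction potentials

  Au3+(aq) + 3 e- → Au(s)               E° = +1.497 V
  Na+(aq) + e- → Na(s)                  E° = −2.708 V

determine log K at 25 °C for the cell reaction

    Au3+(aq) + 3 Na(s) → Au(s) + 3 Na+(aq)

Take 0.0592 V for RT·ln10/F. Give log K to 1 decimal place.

log K = 213.1

The Au³⁺/Au couple is reduced (cathode); E°cell = +1.497 − (−2.708) = +4.205 V with n = 3.
At equilibrium E = 0, so log K = nE°cell / 0.0592 = (3)(+4.205) / 0.0592 = 213.1.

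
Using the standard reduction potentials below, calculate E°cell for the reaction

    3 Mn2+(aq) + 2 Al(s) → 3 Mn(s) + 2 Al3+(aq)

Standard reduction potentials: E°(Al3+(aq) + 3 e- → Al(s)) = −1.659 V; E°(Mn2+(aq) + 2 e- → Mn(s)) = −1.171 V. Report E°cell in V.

+0.488 V

In the reaction as written, Mn2+(aq) is reduced (cathode) and Al3+(aq) is produced by oxidation at the anode.
E°cell = E°(cathode) − E°(anode) = −1.171 − (−1.659) = +0.488 V.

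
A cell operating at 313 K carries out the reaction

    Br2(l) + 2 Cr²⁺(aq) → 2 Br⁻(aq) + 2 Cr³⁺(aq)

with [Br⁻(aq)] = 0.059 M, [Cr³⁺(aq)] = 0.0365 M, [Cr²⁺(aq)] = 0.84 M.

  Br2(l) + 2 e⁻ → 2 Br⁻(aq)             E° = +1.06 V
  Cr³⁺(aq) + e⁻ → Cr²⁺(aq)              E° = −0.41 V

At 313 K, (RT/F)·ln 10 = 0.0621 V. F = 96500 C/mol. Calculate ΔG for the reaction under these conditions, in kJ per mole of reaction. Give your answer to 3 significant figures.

−315 kJ/mol

E°cell = +1.06 − (−0.41) = +1.47 V; the balanced reaction transfers n = 2 electrons.
Q = ([Br⁻(aq)]^2·[Cr³⁺(aq)]^2) / [Cr²⁺(aq)]^2 = 6.57×10^−6, so log Q = −5.182 and E = +1.47 − (0.0621/2)(−5.182) = +1.6309 V.
ΔG = −nFE = −(2)(96500)(+1.6309) J/mol = −315 kJ/mol.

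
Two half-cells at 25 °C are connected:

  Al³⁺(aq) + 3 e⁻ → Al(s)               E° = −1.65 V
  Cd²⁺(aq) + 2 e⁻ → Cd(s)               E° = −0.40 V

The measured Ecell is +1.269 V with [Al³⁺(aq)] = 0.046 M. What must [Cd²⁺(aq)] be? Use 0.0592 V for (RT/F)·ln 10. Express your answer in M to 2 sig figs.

Cd²⁺/Cd is the cathode (higher E°); E°cell = −0.40 − (−1.65) = +1.25 V with n = 6.
Since E = E° − (0.0592/n)·log Q, log Q = n(E° − E)/0.0592 = −1.926.
For 3 Cd²⁺(aq) + 2 Al(s) → 3 Cd(s) + 2 Al³⁺(aq), the reaction quotient is Q = [Al³⁺(aq)]^2 / [Cd²⁺(aq)]^3.
Substituting the known concentrations and solving, log [Cd²⁺(aq)] = −0.249 and [Cd²⁺(aq)] = 0.56 M.

0.56 M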